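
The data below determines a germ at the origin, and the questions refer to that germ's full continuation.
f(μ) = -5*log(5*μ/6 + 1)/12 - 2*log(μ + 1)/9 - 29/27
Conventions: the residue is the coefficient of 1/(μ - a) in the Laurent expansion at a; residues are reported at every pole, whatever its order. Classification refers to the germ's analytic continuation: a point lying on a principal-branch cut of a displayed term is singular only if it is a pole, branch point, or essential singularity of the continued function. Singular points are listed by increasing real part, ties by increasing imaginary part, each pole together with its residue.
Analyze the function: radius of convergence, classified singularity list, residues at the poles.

Radius of convergence at 0: 1.
At -6/5: a logarithmic branch point.
At -1: a logarithmic branch point.

Branch term (-2/9)*log(1 - μ/(-1)): its argument vanishes at μ = -1, a logarithmic branch point, modulus 1.
Branch term (-5/12)*log(1 - μ/(-6/5)): its argument vanishes at μ = -6/5, a logarithmic branch point, modulus 6/5.
The radius of convergence is the smallest modulus among the singular points: 1.
List the singular points by increasing real part (a conjugate pair: the negative imaginary part first).


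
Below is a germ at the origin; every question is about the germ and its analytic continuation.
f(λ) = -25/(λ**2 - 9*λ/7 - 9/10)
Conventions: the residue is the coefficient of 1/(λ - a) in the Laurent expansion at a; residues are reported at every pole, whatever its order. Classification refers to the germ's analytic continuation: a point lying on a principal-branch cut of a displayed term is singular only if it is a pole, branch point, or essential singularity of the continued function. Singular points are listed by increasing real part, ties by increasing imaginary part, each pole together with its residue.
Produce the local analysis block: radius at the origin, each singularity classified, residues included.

Radius of convergence at 0: -9/14 + (3/70)*sqrt(715).
At 9/14 - (3/70)*sqrt(715): a pole of order 1; residue (175/429)*sqrt(715).
At 9/14 + (3/70)*sqrt(715): a pole of order 1; residue -(175/429)*sqrt(715).

Denominator factor (λ**2 - 9*λ/7 - 9/10): discriminant 1287/245, real irrational roots 9/14 + (3/70)*sqrt(715) and 9/14 - (3/70)*sqrt(715); poles of order 1, moduli 9/14 + (3/70)*sqrt(715) and -9/14 + (3/70)*sqrt(715).
The radius of convergence is the smallest modulus among the singular points: -9/14 + (3/70)*sqrt(715).
The factor λ**2 - 9*λ/7 - 9/10 splits as (λ - a)(λ - a') with a = 9/14 - (3/70)*sqrt(715), a' = 9/14 + (3/70)*sqrt(715). At the order-1 pole a set g(λ) = (λ - a)*f(λ) = [-25] / (λ - a').
Simple pole: residue = g(a) at a = 9/14 - (3/70)*sqrt(715), which is (175/429)*sqrt(715).
The factor λ**2 - 9*λ/7 - 9/10 splits as (λ - a)(λ - a') with a = 9/14 + (3/70)*sqrt(715), a' = 9/14 - (3/70)*sqrt(715). At the order-1 pole a set g(λ) = (λ - a)*f(λ) = [-25] / (λ - a').
Simple pole: residue = g(a) at a = 9/14 + (3/70)*sqrt(715), which is -(175/429)*sqrt(715).
List the singular points by increasing real part (a conjugate pair: the negative imaginary part first).


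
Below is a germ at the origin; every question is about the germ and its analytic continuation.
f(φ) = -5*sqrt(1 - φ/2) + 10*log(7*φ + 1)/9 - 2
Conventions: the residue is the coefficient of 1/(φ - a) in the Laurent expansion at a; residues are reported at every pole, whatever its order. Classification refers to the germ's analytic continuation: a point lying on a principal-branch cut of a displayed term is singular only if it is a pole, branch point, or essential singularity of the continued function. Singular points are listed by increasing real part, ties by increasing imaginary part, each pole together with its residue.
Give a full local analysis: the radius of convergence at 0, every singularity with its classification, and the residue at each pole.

Radius of convergence at 0: 1/7.
At -1/7: a logarithmic branch point.
At 2: an algebraic (square-root) branch point.

Branch term (-5)*sqrt(1 - φ/(2)): its argument vanishes at φ = 2, a square-root branch point, modulus 2.
Branch term (10/9)*log(1 - φ/(-1/7)): its argument vanishes at φ = -1/7, a logarithmic branch point, modulus 1/7.
The radius of convergence is the smallest modulus among the singular points: 1/7.
List the singular points by increasing real part (a conjugate pair: the negative imaginary part first).


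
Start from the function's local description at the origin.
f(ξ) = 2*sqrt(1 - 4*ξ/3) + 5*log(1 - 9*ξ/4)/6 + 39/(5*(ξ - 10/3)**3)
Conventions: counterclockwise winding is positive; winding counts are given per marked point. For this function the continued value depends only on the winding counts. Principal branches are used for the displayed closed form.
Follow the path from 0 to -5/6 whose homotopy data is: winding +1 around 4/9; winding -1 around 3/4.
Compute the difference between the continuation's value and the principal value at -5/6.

The rational part is single-valued and drops out of the difference; each branch term changes only by its own monodromy.
(2)*sqrt(1 - ξ/(3/4)): winding -1 is odd, the square root flips sign, contributing -2*(2)*sqrt(1 - (-5/6)/(3/4)) = -2*(2)*sqrt(19/9) = -(4/3)*sqrt(19).
(5/6)*log(1 - ξ/(4/9)): each positive loop around 4/9 adds 2*pi*i to the log, so winding +1 contributes (5/6)*(1)*2*pi*i = (5/3)*pi*i.
Summing the contributions at ξ = -5/6 gives (-(4/3)*sqrt(19)) + ((5/3)*pi)*i.

Continued minus principal equals (-(4/3)*sqrt(19)) + ((5/3)*pi)*i.


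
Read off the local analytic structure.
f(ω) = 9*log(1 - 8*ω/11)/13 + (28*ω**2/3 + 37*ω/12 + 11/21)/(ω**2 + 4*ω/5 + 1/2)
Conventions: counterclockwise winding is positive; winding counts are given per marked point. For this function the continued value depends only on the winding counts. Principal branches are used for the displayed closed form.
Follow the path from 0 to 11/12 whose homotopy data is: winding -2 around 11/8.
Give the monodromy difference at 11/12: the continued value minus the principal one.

The rational part is single-valued and drops out of the difference; each branch term changes only by its own monodromy.
(9/13)*log(1 - ω/(11/8)): each positive loop around 11/8 adds 2*pi*i to the log, so winding -2 contributes (9/13)*(-2)*2*pi*i = -(36/13)*pi*i.
Summing the contributions at ω = 11/12 gives -(36/13)*pi*i.

Continued minus principal equals -(36/13)*pi*i.


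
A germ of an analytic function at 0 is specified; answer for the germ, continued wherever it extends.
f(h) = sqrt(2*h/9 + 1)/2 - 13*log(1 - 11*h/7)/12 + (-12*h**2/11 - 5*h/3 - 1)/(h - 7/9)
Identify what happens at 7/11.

The point is a logarithmic branch point.

The term (-13/12)*log(1 - h/(7/11)) has argument 1 - 7/11/(7/11) = 0 at 7/11: a logarithmic (infinitely-sheeted) branch point; the remaining terms are analytic or single-valued there.


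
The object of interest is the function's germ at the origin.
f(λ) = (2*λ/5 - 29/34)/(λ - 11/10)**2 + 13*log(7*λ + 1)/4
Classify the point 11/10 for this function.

The point is a pole of order 2.

The denominator factor λ - 11/10 vanishes at 11/10 and appears to the power 2; the numerator there equals -351/850, nonzero, and no other factor vanishes.
The branch terms are analytic at this point.
Hence a pole whose order is the multiplicity, 2.


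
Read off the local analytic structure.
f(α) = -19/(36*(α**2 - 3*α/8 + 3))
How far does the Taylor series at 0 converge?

Denominator factor (α**2 - 3*α/8 + 3): discriminant -759/64, complex-conjugate roots (3/16) + ((1/16)*sqrt(759))*i and (3/16) - ((1/16)*sqrt(759))*i; poles of order 1, moduli sqrt(3) and sqrt(3).
The radius of convergence is the smallest modulus among the singular points: sqrt(3).

The radius of convergence is sqrt(3).


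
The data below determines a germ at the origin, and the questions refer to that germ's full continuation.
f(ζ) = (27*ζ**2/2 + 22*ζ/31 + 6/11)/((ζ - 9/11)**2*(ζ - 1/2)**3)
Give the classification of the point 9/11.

The point is a pole of order 2.

The denominator factor ζ - 9/11 vanishes at 9/11 and appears to the power 2; the numerator there equals 76245/7502, nonzero, and no other factor vanishes.
Hence a pole whose order is the multiplicity, 2.


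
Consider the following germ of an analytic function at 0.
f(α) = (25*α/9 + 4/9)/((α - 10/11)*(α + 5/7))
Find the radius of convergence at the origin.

Denominator factor (α - 10/11): pole of order 1 at 10/11, modulus 10/11.
Denominator factor (α + 5/7): pole of order 1 at -5/7, modulus 5/7.
The radius of convergence is the smallest modulus among the singular points: 5/7.

The radius of convergence is 5/7.


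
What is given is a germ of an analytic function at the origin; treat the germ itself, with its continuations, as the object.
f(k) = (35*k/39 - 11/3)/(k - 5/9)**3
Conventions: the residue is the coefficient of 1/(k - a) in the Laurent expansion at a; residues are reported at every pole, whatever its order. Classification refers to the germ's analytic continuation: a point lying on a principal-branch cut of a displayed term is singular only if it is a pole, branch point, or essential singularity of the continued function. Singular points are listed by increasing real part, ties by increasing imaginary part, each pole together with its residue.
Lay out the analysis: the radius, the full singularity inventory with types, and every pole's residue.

Radius of convergence at 0: 5/9.
At 5/9: a pole of order 3; residue 0.

Denominator factor (k - 5/9)^3: pole of order 3 at 5/9, modulus 5/9.
The radius of convergence is the smallest modulus among the singular points: 5/9.
At the order-3 pole 5/9 set g(k) = (k - (5/9))^3*f(k) = 35*k/39 - 11/3.
Order-3 pole: residue = g''(a)/2; g''(5/9) = 0, so the residue is 0.


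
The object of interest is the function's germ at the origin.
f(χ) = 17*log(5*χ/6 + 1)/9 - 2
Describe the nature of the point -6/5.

The term (17/9)*log(1 - χ/(-6/5)) has argument 1 - -6/5/(-6/5) = 0 at -6/5: a logarithmic (infinitely-sheeted) branch point; the remaining terms are analytic or single-valued there.

The point is a logarithmic branch point.


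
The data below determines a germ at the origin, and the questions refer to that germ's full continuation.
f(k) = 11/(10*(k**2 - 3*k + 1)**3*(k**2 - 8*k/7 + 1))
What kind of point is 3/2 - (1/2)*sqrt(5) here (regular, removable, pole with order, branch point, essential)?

The point is a pole of order 3.

The denominator factor k**2 - 3*k + 1 vanishes at 3/2 - (1/2)*sqrt(5) and appears to the power 3; the numerator there equals 11/10, nonzero, and no other factor vanishes.
Hence a pole whose order is the multiplicity, 3.


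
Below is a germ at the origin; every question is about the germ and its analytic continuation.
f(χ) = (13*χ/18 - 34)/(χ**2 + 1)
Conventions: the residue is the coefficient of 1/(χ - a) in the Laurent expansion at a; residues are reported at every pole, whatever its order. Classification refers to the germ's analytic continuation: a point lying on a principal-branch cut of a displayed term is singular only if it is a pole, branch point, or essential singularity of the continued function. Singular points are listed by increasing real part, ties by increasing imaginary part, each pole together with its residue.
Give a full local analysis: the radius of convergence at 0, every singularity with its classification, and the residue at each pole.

Denominator factor (χ**2 + 1): discriminant -4, complex-conjugate roots (1)*i and -(1)*i; poles of order 1, moduli 1 and 1.
The radius of convergence is the smallest modulus among the singular points: 1.
The factor χ**2 + 1 splits as (χ - a)(χ - a') with a = -(1)*i, a' = (1)*i. At the order-1 pole a set g(χ) = (χ - a)*f(χ) = [13*χ/18 - 34] / (χ - a').
Simple pole: residue = g(a) at a = -(1)*i, which is (13/36) - (17)*i.
The factor χ**2 + 1 splits as (χ - a)(χ - a') with a = (1)*i, a' = -(1)*i. At the order-1 pole a set g(χ) = (χ - a)*f(χ) = [13*χ/18 - 34] / (χ - a').
Simple pole: residue = g(a) at a = (1)*i, which is (13/36) + (17)*i.
List the singular points by increasing real part (a conjugate pair: the negative imaginary part first).

Radius of convergence at 0: 1.
At -(1)*i: a pole of order 1; residue (13/36) - (17)*i.
At (1)*i: a pole of order 1; residue (13/36) + (17)*i.


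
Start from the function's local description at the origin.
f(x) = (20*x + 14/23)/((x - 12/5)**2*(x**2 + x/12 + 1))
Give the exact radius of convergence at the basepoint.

Denominator factor (x**2 + x/12 + 1): discriminant -575/144, complex-conjugate roots (-1/24) + ((5/24)*sqrt(23))*i and (-1/24) - ((5/24)*sqrt(23))*i; poles of order 1, moduli 1 and 1.
Denominator factor (x - 12/5)^2: pole of order 2 at 12/5, modulus 12/5.
The radius of convergence is the smallest modulus among the singular points: 1.

The radius of convergence is 1.


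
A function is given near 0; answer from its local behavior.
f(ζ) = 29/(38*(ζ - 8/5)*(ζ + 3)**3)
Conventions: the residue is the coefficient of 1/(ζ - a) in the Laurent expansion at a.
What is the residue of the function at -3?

The residue is -3625/462346.

At the order-3 pole -3 set g(ζ) = (ζ - (-3))^3*f(ζ) = 29/(38*(ζ - 8/5)).
Order-3 pole: residue = g''(a)/2; g''(-3) = -3625/231173, so the residue is -3625/462346.


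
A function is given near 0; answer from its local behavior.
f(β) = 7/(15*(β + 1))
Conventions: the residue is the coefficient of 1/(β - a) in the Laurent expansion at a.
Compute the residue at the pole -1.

At the order-1 pole -1 set g(β) = (β - (-1))*f(β) = 7/15.
Simple pole: residue = g(a) at a = -1, which is 7/15.

The residue is 7/15.


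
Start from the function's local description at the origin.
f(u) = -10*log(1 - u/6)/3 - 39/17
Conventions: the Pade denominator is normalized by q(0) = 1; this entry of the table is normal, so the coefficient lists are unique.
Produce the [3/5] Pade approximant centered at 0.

Taylor coefficients needed (expand at 0): a_0 = -39/17, a_1 = 5/9, a_2 = 5/108, a_3 = 5/972, a_4 = 5/7776, a_5 = 1/11664, a_6 = 5/419904, a_7 = 5/2939328, a_8 = 5/20155392.
Write the denominator as Q(u) = 1 + q1*u + q2*u^2 + q3*u^3 + q4*u^4 + q5*u^5. Requiring Q*f - P = O(u^9) with deg P <= 3 kills the coefficients of u^4..u^8 in Q*f:
  u^4: a_4 + q1*a_3 + q2*a_2 + q3*a_1 + q4*a_0 = 0, i.e. 5/7776 + (5/972)*q1 + (5/108)*q2 + (5/9)*q3 + (-39/17)*q4 = 0.
  u^5: a_5 + q1*a_4 + q2*a_3 + q3*a_2 + q4*a_1 + q5*a_0 = 0, i.e. 1/11664 + (5/7776)*q1 + (5/972)*q2 + (5/108)*q3 + (5/9)*q4 + (-39/17)*q5 = 0.
  u^6: a_6 + q1*a_5 + q2*a_4 + q3*a_3 + q4*a_2 + q5*a_1 = 0, i.e. 5/419904 + (1/11664)*q1 + (5/7776)*q2 + (5/972)*q3 + (5/108)*q4 + (5/9)*q5 = 0.
  u^7: a_7 + q1*a_6 + q2*a_5 + q3*a_4 + q4*a_3 + q5*a_2 = 0, i.e. 5/2939328 + (5/419904)*q1 + (1/11664)*q2 + (5/7776)*q3 + (5/972)*q4 + (5/108)*q5 = 0.
  u^8: a_8 + q1*a_7 + q2*a_6 + q3*a_5 + q4*a_4 + q5*a_3 = 0, i.e. 5/20155392 + (5/2939328)*q1 + (5/419904)*q2 + (1/11664)*q3 + (5/7776)*q4 + (5/972)*q5 = 0.
Solving this linear system: q1 = -4373635/14495704, q2 = 8174795/304409784, q3 = -6720445/10958752224, q4 = -1105/391384008, q5 = -10523/263010053376.
The numerator is Q*f truncated at degree 3: P0 = a_0 = -39/17; P1 = a_1 + q1*a_0 = 2767280725/2217842712; P2 = a_2 + q1*a_1 + q2*a_0 = -4260027775/23287348476; P3 = a_3 + q1*a_2 + q2*a_1 + q3*a_0 = 6288938675/838344545136.

The Pade approximant has numerator coefficients [-39/17, 2767280725/2217842712, -4260027775/23287348476, 6288938675/838344545136]; denominator coefficients [1, -4373635/14495704, 8174795/304409784, -6720445/10958752224, -1105/391384008, -10523/263010053376].


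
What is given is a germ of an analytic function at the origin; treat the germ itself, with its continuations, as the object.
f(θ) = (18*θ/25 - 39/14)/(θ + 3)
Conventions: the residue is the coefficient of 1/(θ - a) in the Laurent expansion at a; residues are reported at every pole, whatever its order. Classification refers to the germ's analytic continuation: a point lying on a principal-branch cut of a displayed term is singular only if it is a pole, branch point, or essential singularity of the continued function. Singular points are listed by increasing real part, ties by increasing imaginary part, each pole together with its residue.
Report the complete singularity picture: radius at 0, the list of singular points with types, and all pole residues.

Denominator factor (θ + 3): pole of order 1 at -3, modulus 3.
The radius of convergence is the smallest modulus among the singular points: 3.
At the order-1 pole -3 set g(θ) = (θ - (-3))*f(θ) = 18*θ/25 - 39/14.
Simple pole: residue = g(a) at a = -3, which is -1731/350.

Radius of convergence at 0: 3.
At -3: a pole of order 1; residue -1731/350.


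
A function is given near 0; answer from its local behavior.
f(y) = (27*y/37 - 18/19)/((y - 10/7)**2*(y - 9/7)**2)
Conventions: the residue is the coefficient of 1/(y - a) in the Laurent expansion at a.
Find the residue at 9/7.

At the order-2 pole 9/7 set g(y) = (y - (9/7))^2*f(y) = (27*y/37 - 18/19)/(y - 10/7)**2.
Order-2 pole: residue = g'(a); g'(9/7) = 20727/703, so the residue is 20727/703.

The residue is 20727/703.


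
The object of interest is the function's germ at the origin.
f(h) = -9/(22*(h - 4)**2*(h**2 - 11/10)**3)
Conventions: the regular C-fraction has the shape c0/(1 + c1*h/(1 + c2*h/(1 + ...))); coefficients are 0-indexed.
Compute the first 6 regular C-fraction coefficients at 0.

Taylor coefficients (expand at 0): a_0 = 1125/58564, a_1 = 1125/117128, a_2 = 577125/10307264, a_3 = 282375/10307264, a_4 = 191300625/1814078464, a_5 = 185088375/3628156928.
c0 = a_0 = 1125/58564. Peel one level at a time: if S = 1 + c*h/S' with S'(0) = 1, then c is the h-coefficient of S and S' = c*h/(S - 1).
S_1 = c0/f = 1 + (-1/2)*h + (-469/176)*h^2 + ...; c1 = -1/2.
S_2 = c1*h/(S_1 - 1) = 1 + (-469/88)*h + (241081/7744)*h^2 + ...; c2 = -469/88.
S_3 = c2*h/(S_2 - 1) = 1 + (241081/41272)*h + (2730030/2419571)*h^2 + ...; c3 = 241081/41272.
S_4 = c3*h/(S_3 - 1) = 1 + (-21840240/113066989)*h + (-3359270400/58120048561)*h^2 + ...; c4 = -21840240/113066989.
S_5 = c4*h/(S_4 - 1) = 1 + (-6564574240/21938612081)*h + ...; c5 = -6564574240/21938612081.

The regular C-fraction coefficients are [1125/58564, -1/2, -469/88, 241081/41272, -21840240/113066989, -6564574240/21938612081].


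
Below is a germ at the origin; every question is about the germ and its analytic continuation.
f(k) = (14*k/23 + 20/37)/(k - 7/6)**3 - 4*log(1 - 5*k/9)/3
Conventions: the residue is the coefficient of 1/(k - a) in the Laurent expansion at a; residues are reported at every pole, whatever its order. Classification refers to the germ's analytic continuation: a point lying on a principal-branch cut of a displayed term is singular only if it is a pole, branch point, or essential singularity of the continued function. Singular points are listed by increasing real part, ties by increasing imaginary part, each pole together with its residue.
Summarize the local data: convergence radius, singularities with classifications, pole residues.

Radius of convergence at 0: 7/6.
At 7/6: a pole of order 3; residue 0.
At 9/5: a logarithmic branch point.

Denominator factor (k - 7/6)^3: pole of order 3 at 7/6, modulus 7/6.
Branch term (-4/3)*log(1 - k/(9/5)): its argument vanishes at k = 9/5, a logarithmic branch point, modulus 9/5.
The radius of convergence is the smallest modulus among the singular points: 7/6.
The branch term is analytic at 7/6 and contributes nothing to the residue; only the rational part matters.
At the order-3 pole 7/6 set g(k) = (k - (7/6))^3*(rational part) = 14*k/23 + 20/37.
Order-3 pole: residue = g''(a)/2; g''(7/6) = 0, so the residue is 0.
List the singular points by increasing real part (a conjugate pair: the negative imaginary part first).


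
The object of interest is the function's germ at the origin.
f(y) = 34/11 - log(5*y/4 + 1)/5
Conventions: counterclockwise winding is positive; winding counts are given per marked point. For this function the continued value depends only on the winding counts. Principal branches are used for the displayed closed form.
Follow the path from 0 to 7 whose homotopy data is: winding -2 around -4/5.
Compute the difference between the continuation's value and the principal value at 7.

The rational part is single-valued and drops out of the difference; each branch term changes only by its own monodromy.
(-1/5)*log(1 - y/(-4/5)): each positive loop around -4/5 adds 2*pi*i to the log, so winding -2 contributes (-1/5)*(-2)*2*pi*i = (4/5)*pi*i.
Summing the contributions at y = 7 gives (4/5)*pi*i.

Continued minus principal equals (4/5)*pi*i.


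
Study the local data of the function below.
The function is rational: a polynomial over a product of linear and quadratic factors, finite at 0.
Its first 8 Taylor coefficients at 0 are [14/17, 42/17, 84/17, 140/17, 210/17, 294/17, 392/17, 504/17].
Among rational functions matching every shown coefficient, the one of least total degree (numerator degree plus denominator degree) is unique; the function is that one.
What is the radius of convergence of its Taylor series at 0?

No rational of total degree below 3 reproduces all 8 coefficients; solving the [0/3] Pade equations on them gives f(μ) = -14/(17*(μ - 1)**3), whose expansion matches every shown term.
Denominator factor (μ - 1)^3: pole of order 3 at 1, modulus 1.
The radius of convergence is the smallest modulus among the singular points: 1.

The radius of convergence is 1.


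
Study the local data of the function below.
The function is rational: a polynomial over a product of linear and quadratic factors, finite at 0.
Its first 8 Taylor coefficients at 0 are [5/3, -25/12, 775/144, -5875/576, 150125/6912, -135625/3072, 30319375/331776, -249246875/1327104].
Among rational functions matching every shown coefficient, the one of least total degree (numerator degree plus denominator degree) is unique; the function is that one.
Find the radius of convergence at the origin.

No rational of total degree below 2 reproduces all 8 coefficients; solving the [0/2] Pade equations on them gives f(h) = -1/(h**2 - 3*h/4 - 3/5), whose expansion matches every shown term.
Denominator factor (h**2 - 3*h/4 - 3/5): discriminant 237/80, real irrational roots 3/8 + (1/40)*sqrt(1185) and 3/8 - (1/40)*sqrt(1185); poles of order 1, moduli 3/8 + (1/40)*sqrt(1185) and -3/8 + (1/40)*sqrt(1185).
The radius of convergence is the smallest modulus among the singular points: -3/8 + (1/40)*sqrt(1185).

The radius of convergence is -3/8 + (1/40)*sqrt(1185).


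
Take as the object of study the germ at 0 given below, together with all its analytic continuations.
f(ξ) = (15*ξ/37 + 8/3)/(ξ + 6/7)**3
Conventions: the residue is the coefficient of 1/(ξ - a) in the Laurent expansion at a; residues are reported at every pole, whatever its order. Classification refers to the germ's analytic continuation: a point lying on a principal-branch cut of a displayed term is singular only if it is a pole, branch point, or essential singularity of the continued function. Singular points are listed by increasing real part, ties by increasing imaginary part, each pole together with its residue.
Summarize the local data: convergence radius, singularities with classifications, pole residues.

Denominator factor (ξ + 6/7)^3: pole of order 3 at -6/7, modulus 6/7.
The radius of convergence is the smallest modulus among the singular points: 6/7.
At the order-3 pole -6/7 set g(ξ) = (ξ - (-6/7))^3*f(ξ) = 15*ξ/37 + 8/3.
Order-3 pole: residue = g''(a)/2; g''(-6/7) = 0, so the residue is 0.

Radius of convergence at 0: 6/7.
At -6/7: a pole of order 3; residue 0.


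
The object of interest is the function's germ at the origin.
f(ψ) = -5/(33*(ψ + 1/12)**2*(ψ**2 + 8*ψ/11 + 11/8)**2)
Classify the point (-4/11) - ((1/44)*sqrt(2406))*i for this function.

The denominator factor ψ**2 + 8*ψ/11 + 11/8 vanishes at (-4/11) - ((1/44)*sqrt(2406))*i and appears to the power 2; the numerator there equals -5/33, nonzero, and no other factor vanishes.
Hence a pole whose order is the multiplicity, 2.

The point is a pole of order 2.


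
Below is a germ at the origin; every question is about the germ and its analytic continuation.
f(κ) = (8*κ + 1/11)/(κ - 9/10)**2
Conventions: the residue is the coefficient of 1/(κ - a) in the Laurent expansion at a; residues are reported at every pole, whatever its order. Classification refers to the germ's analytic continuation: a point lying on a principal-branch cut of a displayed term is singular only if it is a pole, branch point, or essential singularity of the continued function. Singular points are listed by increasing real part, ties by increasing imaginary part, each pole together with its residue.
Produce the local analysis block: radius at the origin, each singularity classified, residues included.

Denominator factor (κ - 9/10)^2: pole of order 2 at 9/10, modulus 9/10.
The radius of convergence is the smallest modulus among the singular points: 9/10.
At the order-2 pole 9/10 set g(κ) = (κ - (9/10))^2*f(κ) = 8*κ + 1/11.
Order-2 pole: residue = g'(a); g'(9/10) = 8, so the residue is 8.

Radius of convergence at 0: 9/10.
At 9/10: a pole of order 2; residue 8.


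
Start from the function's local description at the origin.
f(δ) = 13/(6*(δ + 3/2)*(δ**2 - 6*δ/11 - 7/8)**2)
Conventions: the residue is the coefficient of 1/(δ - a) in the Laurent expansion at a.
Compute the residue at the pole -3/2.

The residue is 50336/111747.

At the order-1 pole -3/2 set g(δ) = (δ - (-3/2))*f(δ) = 13/(6*(δ**2 - 6*δ/11 - 7/8)**2).
Simple pole: residue = g(a) at a = -3/2, which is 50336/111747.


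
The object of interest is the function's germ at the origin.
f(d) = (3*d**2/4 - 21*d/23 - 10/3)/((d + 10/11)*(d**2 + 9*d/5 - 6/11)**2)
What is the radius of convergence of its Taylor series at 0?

The radius of convergence is -9/10 + (1/110)*sqrt(16401).

Denominator factor (d**2 + 9*d/5 - 6/11)^2: discriminant 1491/275, real irrational roots -9/10 + (1/110)*sqrt(16401) and -9/10 - (1/110)*sqrt(16401); poles of order 2, moduli -9/10 + (1/110)*sqrt(16401) and 9/10 + (1/110)*sqrt(16401).
Denominator factor (d + 10/11): pole of order 1 at -10/11, modulus 10/11.
The radius of convergence is the smallest modulus among the singular points: -9/10 + (1/110)*sqrt(16401).


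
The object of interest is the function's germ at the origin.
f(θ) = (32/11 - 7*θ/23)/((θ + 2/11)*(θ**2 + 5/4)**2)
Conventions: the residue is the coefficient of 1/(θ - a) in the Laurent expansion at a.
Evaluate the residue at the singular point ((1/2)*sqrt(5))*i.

The residue is (-2662000/2956581) - ((5524342/73914525)*sqrt(5))*i.

The factor θ**2 + 5/4 splits as (θ - a)(θ - a') with a = ((1/2)*sqrt(5))*i, a' = -((1/2)*sqrt(5))*i. At the order-2 pole a set g(θ) = (θ - a)^2*f(θ) = [(32/11 - 7*θ/23)/(θ + 2/11)] / (θ - a')^2.
Order-2 pole: residue = g'(a); g'(((1/2)*sqrt(5))*i) = (-2662000/2956581) - ((5524342/73914525)*sqrt(5))*i, so the residue is (-2662000/2956581) - ((5524342/73914525)*sqrt(5))*i.


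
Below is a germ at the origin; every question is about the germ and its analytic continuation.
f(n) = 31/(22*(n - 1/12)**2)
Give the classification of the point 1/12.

The point is a pole of order 2.

The denominator factor n - 1/12 vanishes at 1/12 and appears to the power 2; the numerator there equals 31/22, nonzero, and no other factor vanishes.
Hence a pole whose order is the multiplicity, 2.


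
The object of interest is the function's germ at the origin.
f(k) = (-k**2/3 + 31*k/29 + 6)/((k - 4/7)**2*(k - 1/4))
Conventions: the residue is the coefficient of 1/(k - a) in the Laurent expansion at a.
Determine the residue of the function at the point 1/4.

At the order-1 pole 1/4 set g(k) = (k - (1/4))*f(k) = (-k**2/3 + 31*k/29 + 6)/(k - 4/7)**2.
Simple pole: residue = g(a) at a = 1/4, which is 426055/7047.

The residue is 426055/7047.


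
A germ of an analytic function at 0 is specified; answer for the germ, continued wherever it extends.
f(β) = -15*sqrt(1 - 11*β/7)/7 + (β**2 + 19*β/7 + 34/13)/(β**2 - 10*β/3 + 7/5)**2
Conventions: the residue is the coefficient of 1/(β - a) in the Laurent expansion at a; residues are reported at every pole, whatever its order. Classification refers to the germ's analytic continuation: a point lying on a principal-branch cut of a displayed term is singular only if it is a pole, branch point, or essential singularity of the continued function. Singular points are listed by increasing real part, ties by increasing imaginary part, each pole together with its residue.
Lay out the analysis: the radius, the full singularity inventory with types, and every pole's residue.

Radius of convergence at 0: 5/3 - (1/15)*sqrt(310).
At 5/3 - (1/15)*sqrt(310): a pole of order 2; residue (423/5642)*sqrt(310).
At 7/11: an algebraic (square-root) branch point.
At 5/3 + (1/15)*sqrt(310): a pole of order 2; residue -(423/5642)*sqrt(310).


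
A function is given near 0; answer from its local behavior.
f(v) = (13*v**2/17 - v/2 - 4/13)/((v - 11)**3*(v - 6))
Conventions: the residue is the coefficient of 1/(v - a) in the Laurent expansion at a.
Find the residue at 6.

The residue is -5353/27625.

At the order-1 pole 6 set g(v) = (v - (6))*f(v) = (13*v**2/17 - v/2 - 4/13)/(v - 11)**3.
Simple pole: residue = g(a) at a = 6, which is -5353/27625.


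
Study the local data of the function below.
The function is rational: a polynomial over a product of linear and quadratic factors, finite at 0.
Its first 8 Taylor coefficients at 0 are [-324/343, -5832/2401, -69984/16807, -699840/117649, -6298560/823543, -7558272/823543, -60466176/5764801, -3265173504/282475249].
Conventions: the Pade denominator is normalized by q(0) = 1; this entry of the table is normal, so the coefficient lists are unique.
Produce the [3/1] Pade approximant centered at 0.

Taylor coefficients needed (read off): a_0 = -324/343, a_1 = -5832/2401, a_2 = -69984/16807, a_3 = -699840/117649, a_4 = -6298560/823543.
Write the denominator as Q(φ) = 1 + q1*φ. Requiring Q*f - P = O(φ^5) with deg P <= 3 kills the coefficients of φ^4..φ^4 in Q*f:
  φ^4: a_4 + q1*a_3 = 0, i.e. -6298560/823543 + (-699840/117649)*q1 = 0.
Solving this linear system: q1 = -9/7.
The numerator is Q*f truncated at degree 3: P0 = a_0 = -324/343; P1 = a_1 + q1*a_0 = -2916/2401; P2 = a_2 + q1*a_1 = -17496/16807; P3 = a_3 + q1*a_2 = -69984/117649.

The Pade approximant has numerator coefficients [-324/343, -2916/2401, -17496/16807, -69984/117649]; denominator coefficients [1, -9/7].


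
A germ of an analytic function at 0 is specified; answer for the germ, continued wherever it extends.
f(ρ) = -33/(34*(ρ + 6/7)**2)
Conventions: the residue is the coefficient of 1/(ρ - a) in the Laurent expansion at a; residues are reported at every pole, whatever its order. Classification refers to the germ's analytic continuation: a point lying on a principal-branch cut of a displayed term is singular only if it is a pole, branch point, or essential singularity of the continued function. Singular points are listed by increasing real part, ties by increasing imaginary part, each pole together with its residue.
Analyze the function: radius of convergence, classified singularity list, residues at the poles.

Denominator factor (ρ + 6/7)^2: pole of order 2 at -6/7, modulus 6/7.
The radius of convergence is the smallest modulus among the singular points: 6/7.
At the order-2 pole -6/7 set g(ρ) = (ρ - (-6/7))^2*f(ρ) = -33/34.
Order-2 pole: residue = g'(a); g'(-6/7) = 0, so the residue is 0.

Radius of convergence at 0: 6/7.
At -6/7: a pole of order 2; residue 0.


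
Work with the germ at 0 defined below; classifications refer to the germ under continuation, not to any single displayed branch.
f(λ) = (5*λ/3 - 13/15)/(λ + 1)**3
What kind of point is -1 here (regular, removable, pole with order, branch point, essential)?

The denominator factor λ + 1 vanishes at -1 and appears to the power 3; the numerator there equals -38/15, nonzero, and no other factor vanishes.
Hence a pole whose order is the multiplicity, 3.

The point is a pole of order 3.


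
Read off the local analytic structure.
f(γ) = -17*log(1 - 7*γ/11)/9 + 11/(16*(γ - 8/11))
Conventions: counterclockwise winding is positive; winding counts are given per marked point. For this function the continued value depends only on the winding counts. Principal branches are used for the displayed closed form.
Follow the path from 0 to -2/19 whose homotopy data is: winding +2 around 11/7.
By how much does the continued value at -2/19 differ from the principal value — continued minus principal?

Continued minus principal equals -(68/9)*pi*i.

The rational part is single-valued and drops out of the difference; each branch term changes only by its own monodromy.
(-17/9)*log(1 - γ/(11/7)): each positive loop around 11/7 adds 2*pi*i to the log, so winding +2 contributes (-17/9)*(2)*2*pi*i = -(68/9)*pi*i.
Summing the contributions at γ = -2/19 gives -(68/9)*pi*i.


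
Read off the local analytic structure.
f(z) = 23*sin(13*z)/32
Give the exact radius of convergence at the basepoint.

The factor sin(13*z) is entire and contributes no finite singular point.
The polynomial part has no poles.
No finite singular points: the Taylor series at 0 converges everywhere.

The radius of convergence is infinite.


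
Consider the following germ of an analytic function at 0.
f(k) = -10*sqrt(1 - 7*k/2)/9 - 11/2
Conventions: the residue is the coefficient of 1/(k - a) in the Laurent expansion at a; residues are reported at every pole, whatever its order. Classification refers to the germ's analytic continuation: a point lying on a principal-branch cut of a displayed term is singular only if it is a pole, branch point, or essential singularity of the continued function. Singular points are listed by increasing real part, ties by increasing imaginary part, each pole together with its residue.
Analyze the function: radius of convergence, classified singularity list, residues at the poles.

Radius of convergence at 0: 2/7.
At 2/7: an algebraic (square-root) branch point.

Branch term (-10/9)*sqrt(1 - k/(2/7)): its argument vanishes at k = 2/7, a square-root branch point, modulus 2/7.
The radius of convergence is the smallest modulus among the singular points: 2/7.


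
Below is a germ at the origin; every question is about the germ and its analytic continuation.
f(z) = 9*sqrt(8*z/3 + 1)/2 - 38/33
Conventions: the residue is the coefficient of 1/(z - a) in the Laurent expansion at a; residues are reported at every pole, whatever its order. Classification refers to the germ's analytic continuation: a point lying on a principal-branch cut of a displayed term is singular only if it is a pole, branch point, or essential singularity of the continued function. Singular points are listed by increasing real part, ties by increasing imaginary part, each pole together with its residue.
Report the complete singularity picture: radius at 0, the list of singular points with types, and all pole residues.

Branch term (9/2)*sqrt(1 - z/(-3/8)): its argument vanishes at z = -3/8, a square-root branch point, modulus 3/8.
The radius of convergence is the smallest modulus among the singular points: 3/8.

Radius of convergence at 0: 3/8.
At -3/8: an algebraic (square-root) branch point.


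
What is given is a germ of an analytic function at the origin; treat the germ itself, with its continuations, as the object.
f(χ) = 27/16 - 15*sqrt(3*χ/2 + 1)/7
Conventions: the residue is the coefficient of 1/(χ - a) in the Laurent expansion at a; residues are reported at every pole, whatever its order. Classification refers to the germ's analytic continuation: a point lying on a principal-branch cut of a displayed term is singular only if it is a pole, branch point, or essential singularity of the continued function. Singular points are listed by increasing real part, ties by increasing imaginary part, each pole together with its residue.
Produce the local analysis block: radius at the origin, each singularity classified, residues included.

Branch term (-15/7)*sqrt(1 - χ/(-2/3)): its argument vanishes at χ = -2/3, a square-root branch point, modulus 2/3.
The radius of convergence is the smallest modulus among the singular points: 2/3.

Radius of convergence at 0: 2/3.
At -2/3: an algebraic (square-root) branch point.


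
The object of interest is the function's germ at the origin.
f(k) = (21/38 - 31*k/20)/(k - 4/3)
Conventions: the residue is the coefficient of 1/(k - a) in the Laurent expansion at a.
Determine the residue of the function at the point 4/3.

The residue is -863/570.

At the order-1 pole 4/3 set g(k) = (k - (4/3))*f(k) = 21/38 - 31*k/20.
Simple pole: residue = g(a) at a = 4/3, which is -863/570.


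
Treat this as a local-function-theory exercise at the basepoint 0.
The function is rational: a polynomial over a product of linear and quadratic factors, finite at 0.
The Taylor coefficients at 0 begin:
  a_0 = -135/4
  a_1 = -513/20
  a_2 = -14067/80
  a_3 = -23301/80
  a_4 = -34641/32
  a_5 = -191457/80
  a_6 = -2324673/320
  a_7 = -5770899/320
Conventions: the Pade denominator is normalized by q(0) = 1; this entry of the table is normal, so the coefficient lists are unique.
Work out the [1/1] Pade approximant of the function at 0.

The Pade approximant has numerator coefficients [-135/4, 312687/1520]; denominator coefficients [1, -521/76].

Taylor coefficients needed (read off): a_0 = -135/4, a_1 = -513/20, a_2 = -14067/80.
Write the denominator as Q(k) = 1 + q1*k. Requiring Q*f - P = O(k^3) with deg P <= 1 kills the coefficients of k^2..k^2 in Q*f:
  k^2: a_2 + q1*a_1 = 0, i.e. -14067/80 + (-513/20)*q1 = 0.
Solving this linear system: q1 = -521/76.
The numerator is Q*f truncated at degree 1: P0 = a_0 = -135/4; P1 = a_1 + q1*a_0 = 312687/1520.


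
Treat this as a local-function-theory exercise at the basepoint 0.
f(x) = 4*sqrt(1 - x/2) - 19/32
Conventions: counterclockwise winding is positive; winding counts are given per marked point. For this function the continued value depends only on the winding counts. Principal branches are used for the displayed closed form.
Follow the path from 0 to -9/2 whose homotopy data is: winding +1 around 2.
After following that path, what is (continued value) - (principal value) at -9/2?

Continued minus principal equals -(4)*sqrt(13).

The rational part is single-valued and drops out of the difference; each branch term changes only by its own monodromy.
(4)*sqrt(1 - x/(2)): winding +1 is odd, the square root flips sign, contributing -2*(4)*sqrt(1 - (-9/2)/(2)) = -2*(4)*sqrt(13/4) = -(4)*sqrt(13).
Summing the contributions at x = -9/2 gives -(4)*sqrt(13).


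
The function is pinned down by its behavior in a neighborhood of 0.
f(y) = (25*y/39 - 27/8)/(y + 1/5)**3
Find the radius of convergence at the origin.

Denominator factor (y + 1/5)^3: pole of order 3 at -1/5, modulus 1/5.
The radius of convergence is the smallest modulus among the singular points: 1/5.

The radius of convergence is 1/5.


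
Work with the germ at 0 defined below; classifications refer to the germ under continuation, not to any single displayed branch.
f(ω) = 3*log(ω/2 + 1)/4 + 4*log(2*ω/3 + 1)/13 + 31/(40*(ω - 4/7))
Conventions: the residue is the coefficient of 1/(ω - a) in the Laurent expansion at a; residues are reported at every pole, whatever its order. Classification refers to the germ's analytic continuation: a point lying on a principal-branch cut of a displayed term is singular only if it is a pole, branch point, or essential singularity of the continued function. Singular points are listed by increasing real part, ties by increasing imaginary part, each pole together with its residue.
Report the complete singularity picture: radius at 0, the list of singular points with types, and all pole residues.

Radius of convergence at 0: 4/7.
At -2: a logarithmic branch point.
At -3/2: a logarithmic branch point.
At 4/7: a pole of order 1; residue 31/40.

Denominator factor (ω - 4/7): pole of order 1 at 4/7, modulus 4/7.
Branch term (3/4)*log(1 - ω/(-2)): its argument vanishes at ω = -2, a logarithmic branch point, modulus 2.
Branch term (4/13)*log(1 - ω/(-3/2)): its argument vanishes at ω = -3/2, a logarithmic branch point, modulus 3/2.
The radius of convergence is the smallest modulus among the singular points: 4/7.
The branch terms are analytic at 4/7 and contribute nothing to the residue; only the rational part matters.
At the order-1 pole 4/7 set g(ω) = (ω - (4/7))*(rational part) = 31/40.
Simple pole: residue = g(a) at a = 4/7, which is 31/40.
List the singular points by increasing real part (a conjugate pair: the negative imaginary part first).
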